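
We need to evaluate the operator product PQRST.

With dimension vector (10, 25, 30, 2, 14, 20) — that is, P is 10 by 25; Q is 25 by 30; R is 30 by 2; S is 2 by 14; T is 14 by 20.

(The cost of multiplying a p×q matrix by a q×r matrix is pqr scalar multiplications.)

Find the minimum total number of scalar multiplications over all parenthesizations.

Adjacent pairs: PQ = 10·25·30 = 7500; QR = 25·30·2 = 1500; RS = 30·2·14 = 840; ST = 2·14·20 = 560.
Length 3: P..R: k=1: 0+1500+10·25·2=2000; k=2: 7500+0+10·30·2=8100 → min 2000 | Q..S: k=2: 0+840+25·30·14=11340; k=3: 1500+0+25·2·14=2200 → min 2200 | R..T: k=3: 0+560+30·2·20=1760; k=4: 840+0+30·14·20=9240 → min 1760.
Length 4: P..S: k=1: 0+2200+10·25·14=5700; k=2: 7500+840+10·30·14=12540; k=3: 2000+0+10·2·14=2280 → min 2280 | Q..T: k=2: 0+1760+25·30·20=16760; k=3: 1500+560+25·2·20=3060; k=4: 2200+0+25·14·20=9200 → min 3060.
Length 5: P..T: k=1: 0+3060+10·25·20=8060; k=2: 7500+1760+10·30·20=15260; k=3: 2000+560+10·2·20=2960; k=4: 2280+0+10·14·20=5080 → min 2960.
Optimal order: ((P(QR))(ST)) with cost 2960.

2960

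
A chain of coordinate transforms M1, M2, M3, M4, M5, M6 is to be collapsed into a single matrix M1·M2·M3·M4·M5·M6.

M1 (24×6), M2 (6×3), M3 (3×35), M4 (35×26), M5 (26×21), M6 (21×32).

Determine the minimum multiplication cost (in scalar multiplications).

Adjacent pairs: M1M2 = 24·6·3 = 432; M2M3 = 6·3·35 = 630; M3M4 = 3·35·26 = 2730; M4M5 = 35·26·21 = 19110; M5M6 = 26·21·32 = 17472.
Length 3: M1..M3: k=1: 0+630+24·6·35=5670; k=2: 432+0+24·3·35=2952 → min 2952 | M2..M4: k=2: 0+2730+6·3·26=3198; k=3: 630+0+6·35·26=6090 → min 3198 | M3..M5: k=3: 0+19110+3·35·21=21315; k=4: 2730+0+3·26·21=4368 → min 4368 | M4..M6: k=4: 0+17472+35·26·32=46592; k=5: 19110+0+35·21·32=42630 → min 42630.
Length 4: M1..M4: k=1: 0+3198+24·6·26=6942; k=2: 432+2730+24·3·26=5034; k=3: 2952+0+24·35·26=24792 → min 5034 | M2..M5: k=2: 0+4368+6·3·21=4746; k=3: 630+19110+6·35·21=24150; k=4: 3198+0+6·26·21=6474 → min 4746 | M3..M6: k=3: 0+42630+3·35·32=45990; k=4: 2730+17472+3·26·32=22698; k=5: 4368+0+3·21·32=6384 → min 6384.
Length 5: M1..M5: k=1: 0+4746+24·6·21=7770; k=2: 432+4368+24·3·21=6312; k=3: 2952+19110+24·35·21=39702; k=4: 5034+0+24·26·21=18138 → min 6312 | M2..M6: k=2: 0+6384+6·3·32=6960; k=3: 630+42630+6·35·32=49980; k=4: 3198+17472+6·26·32=25662; k=5: 4746+0+6·21·32=8778 → min 6960.
Length 6: M1..M6: k=1: 0+6960+24·6·32=11568; k=2: 432+6384+24·3·32=9120; k=3: 2952+42630+24·35·32=72462; k=4: 5034+17472+24·26·32=42474; k=5: 6312+0+24·21·32=22440 → min 9120.
Optimal order: ((M1·M2)·(((M3·M4)·M5)·M6)) with cost 9120.

9120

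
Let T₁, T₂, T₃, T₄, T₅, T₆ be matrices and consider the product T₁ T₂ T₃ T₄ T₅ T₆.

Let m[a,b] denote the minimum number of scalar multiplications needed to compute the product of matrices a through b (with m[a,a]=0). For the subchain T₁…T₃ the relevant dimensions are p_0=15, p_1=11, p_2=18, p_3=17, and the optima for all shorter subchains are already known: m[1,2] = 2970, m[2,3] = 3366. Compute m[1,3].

6171

m[1,3] = min over k∈[1,2] of m[1,k]+m[k+1,3]+p_{0}·p_k·p_{3}.
k=1: 0 + 3366 + 15·11·17 = 6171; k=2: 2970 + 0 + 15·18·17 = 7560.
Minimum: 6171 at k=1.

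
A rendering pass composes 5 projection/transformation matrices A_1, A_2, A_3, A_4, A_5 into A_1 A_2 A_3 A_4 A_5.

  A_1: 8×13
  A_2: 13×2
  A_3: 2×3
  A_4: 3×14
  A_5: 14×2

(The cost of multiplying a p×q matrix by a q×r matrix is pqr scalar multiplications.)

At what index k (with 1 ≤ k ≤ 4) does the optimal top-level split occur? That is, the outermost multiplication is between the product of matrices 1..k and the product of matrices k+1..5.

Adjacent pairs: A_1A_2 = 8·13·2 = 208; A_2A_3 = 13·2·3 = 78; A_3A_4 = 2·3·14 = 84; A_4A_5 = 3·14·2 = 84.
Length 3: A_1..A_3: k=1: 0+78+8·13·3=390; k=2: 208+0+8·2·3=256 → min 256 | A_2..A_4: k=2: 0+84+13·2·14=448; k=3: 78+0+13·3·14=624 → min 448 | A_3..A_5: k=3: 0+84+2·3·2=96; k=4: 84+0+2·14·2=140 → min 96.
Length 4: A_1..A_4: k=1: 0+448+8·13·14=1904; k=2: 208+84+8·2·14=516; k=3: 256+0+8·3·14=592 → min 516 | A_2..A_5: k=2: 0+96+13·2·2=148; k=3: 78+84+13·3·2=240; k=4: 448+0+13·14·2=812 → min 148.
Top-level splits: k=1: (A_1..A_1)·(A_2..A_5) → 0+148+8·13·2 = 356; k=2: (A_1..A_2)·(A_3..A_5) → 208+96+8·2·2 = 336; k=3: (A_1..A_3)·(A_4..A_5) → 256+84+8·3·2 = 388; k=4: (A_1..A_4)·(A_5..A_5) → 516+0+8·14·2 = 740.
Best split is after A_2, i.e. k = 2.

2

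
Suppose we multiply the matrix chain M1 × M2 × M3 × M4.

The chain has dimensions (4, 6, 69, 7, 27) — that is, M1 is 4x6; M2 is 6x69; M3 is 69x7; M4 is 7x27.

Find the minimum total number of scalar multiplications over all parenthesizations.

3822

Adjacent pairs: M1M2 = 4·6·69 = 1656; M2M3 = 6·69·7 = 2898; M3M4 = 69·7·27 = 13041.
Length 3: M1..M3: k=1: 0+2898+4·6·7=3066; k=2: 1656+0+4·69·7=3588 → min 3066 | M2..M4: k=2: 0+13041+6·69·27=24219; k=3: 2898+0+6·7·27=4032 → min 4032.
Length 4: M1..M4: k=1: 0+4032+4·6·27=4680; k=2: 1656+13041+4·69·27=22149; k=3: 3066+0+4·7·27=3822 → min 3822.
Optimal order: ((M1 × (M2 × M3)) × M4) with cost 3822.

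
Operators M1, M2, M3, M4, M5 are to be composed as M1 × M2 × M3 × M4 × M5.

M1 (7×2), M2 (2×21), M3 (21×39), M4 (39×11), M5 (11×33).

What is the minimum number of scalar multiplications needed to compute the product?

Adjacent pairs: M1M2 = 7·2·21 = 294; M2M3 = 2·21·39 = 1638; M3M4 = 21·39·11 = 9009; M4M5 = 39·11·33 = 14157.
Length 3: M1..M3: k=1: 0+1638+7·2·39=2184; k=2: 294+0+7·21·39=6027 → min 2184 | M2..M4: k=2: 0+9009+2·21·11=9471; k=3: 1638+0+2·39·11=2496 → min 2496 | M3..M5: k=3: 0+14157+21·39·33=41184; k=4: 9009+0+21·11·33=16632 → min 16632.
Length 4: M1..M4: k=1: 0+2496+7·2·11=2650; k=2: 294+9009+7·21·11=10920; k=3: 2184+0+7·39·11=5187 → min 2650 | M2..M5: k=2: 0+16632+2·21·33=18018; k=3: 1638+14157+2·39·33=18369; k=4: 2496+0+2·11·33=3222 → min 3222.
Length 5: M1..M5: k=1: 0+3222+7·2·33=3684; k=2: 294+16632+7·21·33=21777; k=3: 2184+14157+7·39·33=25350; k=4: 2650+0+7·11·33=5191 → min 3684.
Optimal order: (M1 × (((M2 × M3) × M4) × M5)) with cost 3684.

3684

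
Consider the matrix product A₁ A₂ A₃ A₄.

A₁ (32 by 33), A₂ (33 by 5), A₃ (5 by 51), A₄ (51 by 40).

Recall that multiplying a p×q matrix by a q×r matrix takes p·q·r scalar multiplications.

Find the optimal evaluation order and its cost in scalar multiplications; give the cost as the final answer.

21880

Adjacent pairs: A₁A₂ = 32·33·5 = 5280; A₂A₃ = 33·5·51 = 8415; A₃A₄ = 5·51·40 = 10200.
Length 3: A₁..A₃: k=1: 0+8415+32·33·51=62271; k=2: 5280+0+32·5·51=13440 → min 13440 | A₂..A₄: k=2: 0+10200+33·5·40=16800; k=3: 8415+0+33·51·40=75735 → min 16800.
Length 4: A₁..A₄: k=1: 0+16800+32·33·40=59040; k=2: 5280+10200+32·5·40=21880; k=3: 13440+0+32·51·40=78720 → min 21880.
Optimal parenthesization: ((A₁ A₂) (A₃ A₄)) with cost 21880.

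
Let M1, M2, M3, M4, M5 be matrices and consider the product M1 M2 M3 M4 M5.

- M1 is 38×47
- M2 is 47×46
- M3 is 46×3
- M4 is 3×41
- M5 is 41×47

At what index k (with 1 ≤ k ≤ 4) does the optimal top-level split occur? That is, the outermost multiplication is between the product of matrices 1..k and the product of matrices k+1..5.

3

Adjacent pairs: M1M2 = 38·47·46 = 82156; M2M3 = 47·46·3 = 6486; M3M4 = 46·3·41 = 5658; M4M5 = 3·41·47 = 5781.
Length 3: M1..M3: k=1: 0+6486+38·47·3=11844; k=2: 82156+0+38·46·3=87400 → min 11844 | M2..M4: k=2: 0+5658+47·46·41=94300; k=3: 6486+0+47·3·41=12267 → min 12267 | M3..M5: k=3: 0+5781+46·3·47=12267; k=4: 5658+0+46·41·47=94300 → min 12267.
Length 4: M1..M4: k=1: 0+12267+38·47·41=85493; k=2: 82156+5658+38·46·41=159482; k=3: 11844+0+38·3·41=16518 → min 16518 | M2..M5: k=2: 0+12267+47·46·47=113881; k=3: 6486+5781+47·3·47=18894; k=4: 12267+0+47·41·47=102836 → min 18894.
Top-level splits: k=1: (M1..M1)·(M2..M5) → 0+18894+38·47·47 = 102836; k=2: (M1..M2)·(M3..M5) → 82156+12267+38·46·47 = 176579; k=3: (M1..M3)·(M4..M5) → 11844+5781+38·3·47 = 22983; k=4: (M1..M4)·(M5..M5) → 16518+0+38·41·47 = 89744.
Best split is after M3, i.e. k = 3.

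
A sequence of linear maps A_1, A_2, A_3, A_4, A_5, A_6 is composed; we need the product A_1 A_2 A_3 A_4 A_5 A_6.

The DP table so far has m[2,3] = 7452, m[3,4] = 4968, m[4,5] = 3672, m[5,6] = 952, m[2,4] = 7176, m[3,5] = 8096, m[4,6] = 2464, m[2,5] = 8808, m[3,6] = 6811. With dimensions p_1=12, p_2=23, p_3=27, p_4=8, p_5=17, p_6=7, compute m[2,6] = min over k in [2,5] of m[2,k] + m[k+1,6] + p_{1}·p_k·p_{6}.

8743

m[2,6] = min over k∈[2,5] of m[2,k]+m[k+1,6]+p_{1}·p_k·p_{6}.
k=2: 0 + 6811 + 12·23·7 = 8743; k=3: 7452 + 2464 + 12·27·7 = 12184; k=4: 7176 + 952 + 12·8·7 = 8800; k=5: 8808 + 0 + 12·17·7 = 10236.
Minimum: 8743 at k=2.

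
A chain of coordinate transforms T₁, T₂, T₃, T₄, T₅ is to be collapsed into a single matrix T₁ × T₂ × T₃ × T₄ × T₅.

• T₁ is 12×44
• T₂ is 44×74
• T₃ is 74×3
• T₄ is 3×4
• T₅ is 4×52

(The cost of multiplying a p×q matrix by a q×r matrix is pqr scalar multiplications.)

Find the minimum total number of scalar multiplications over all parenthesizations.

Adjacent pairs: T₁T₂ = 12·44·74 = 39072; T₂T₃ = 44·74·3 = 9768; T₃T₄ = 74·3·4 = 888; T₄T₅ = 3·4·52 = 624.
Length 3: T₁..T₃: k=1: 0+9768+12·44·3=11352; k=2: 39072+0+12·74·3=41736 → min 11352 | T₂..T₄: k=2: 0+888+44·74·4=13912; k=3: 9768+0+44·3·4=10296 → min 10296 | T₃..T₅: k=3: 0+624+74·3·52=12168; k=4: 888+0+74·4·52=16280 → min 12168.
Length 4: T₁..T₄: k=1: 0+10296+12·44·4=12408; k=2: 39072+888+12·74·4=43512; k=3: 11352+0+12·3·4=11496 → min 11496 | T₂..T₅: k=2: 0+12168+44·74·52=181480; k=3: 9768+624+44·3·52=17256; k=4: 10296+0+44·4·52=19448 → min 17256.
Length 5: T₁..T₅: k=1: 0+17256+12·44·52=44712; k=2: 39072+12168+12·74·52=97416; k=3: 11352+624+12·3·52=13848; k=4: 11496+0+12·4·52=13992 → min 13848.
Optimal order: ((T₁ × (T₂ × T₃)) × (T₄ × T₅)) with cost 13848.

13848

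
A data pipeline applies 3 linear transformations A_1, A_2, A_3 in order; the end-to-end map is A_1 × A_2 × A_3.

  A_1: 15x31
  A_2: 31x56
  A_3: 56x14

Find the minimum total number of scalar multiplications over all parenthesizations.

30814

Order (A_1 × (A_2 × A_3)): (A_2 × A_3): 31×56 by 56×14 → 31×14, cost 31·56·14 = 24304; (A_1 × (A_2 × A_3)): 15×31 by 31×14 → 15×14, cost 15·31·14 = 6510; cumulative 30814. Total 30814.
Order ((A_1 × A_2) × A_3): (A_1 × A_2): 15×31 by 31×56 → 15×56, cost 15·31·56 = 26040; ((A_1 × A_2) × A_3): 15×56 by 56×14 → 15×14, cost 15·56·14 = 11760; cumulative 37800. Total 37800.
Minimum: 30814.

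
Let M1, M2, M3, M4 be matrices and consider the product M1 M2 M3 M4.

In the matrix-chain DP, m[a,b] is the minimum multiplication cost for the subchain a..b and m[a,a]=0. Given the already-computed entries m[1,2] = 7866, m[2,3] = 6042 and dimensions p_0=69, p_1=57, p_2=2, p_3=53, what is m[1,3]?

m[1,3] = min over k∈[1,2] of m[1,k]+m[k+1,3]+p_{0}·p_k·p_{3}.
k=1: 0 + 6042 + 69·57·53 = 214491; k=2: 7866 + 0 + 69·2·53 = 15180.
Minimum: 15180 at k=2.

15180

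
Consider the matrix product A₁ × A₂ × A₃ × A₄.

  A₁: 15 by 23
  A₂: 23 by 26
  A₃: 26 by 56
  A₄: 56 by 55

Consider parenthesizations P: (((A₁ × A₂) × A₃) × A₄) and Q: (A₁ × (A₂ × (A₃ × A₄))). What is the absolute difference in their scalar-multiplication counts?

54935

Order P = (((A₁ × A₂) × A₃) × A₄): (A₁ × A₂): 15×23 by 23×26 → 15×26, cost 15·23·26 = 8970; ((A₁ × A₂) × A₃): 15×26 by 26×56 → 15×56, cost 15·26·56 = 21840; cumulative 30810; (((A₁ × A₂) × A₃) × A₄): 15×56 by 56×55 → 15×55, cost 15·56·55 = 46200; cumulative 77010. Total 77010.
Order Q = (A₁ × (A₂ × (A₃ × A₄))): (A₃ × A₄): 26×56 by 56×55 → 26×55, cost 26·56·55 = 80080; (A₂ × (A₃ × A₄)): 23×26 by 26×55 → 23×55, cost 23·26·55 = 32890; cumulative 112970; (A₁ × (A₂ × (A₃ × A₄))): 15×23 by 23×55 → 15×55, cost 15·23·55 = 18975; cumulative 131945. Total 131945.
Difference: |77010 − 131945| = 54935.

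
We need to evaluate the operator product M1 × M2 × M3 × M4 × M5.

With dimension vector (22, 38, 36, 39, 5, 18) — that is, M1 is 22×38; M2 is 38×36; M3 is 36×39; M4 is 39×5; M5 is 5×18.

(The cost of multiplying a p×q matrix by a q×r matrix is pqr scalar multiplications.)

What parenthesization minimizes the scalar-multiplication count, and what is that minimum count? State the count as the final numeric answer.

20020

Adjacent pairs: M1M2 = 22·38·36 = 30096; M2M3 = 38·36·39 = 53352; M3M4 = 36·39·5 = 7020; M4M5 = 39·5·18 = 3510.
Length 3: M1..M3: k=1: 0+53352+22·38·39=85956; k=2: 30096+0+22·36·39=60984 → min 60984 | M2..M4: k=2: 0+7020+38·36·5=13860; k=3: 53352+0+38·39·5=60762 → min 13860 | M3..M5: k=3: 0+3510+36·39·18=28782; k=4: 7020+0+36·5·18=10260 → min 10260.
Length 4: M1..M4: k=1: 0+13860+22·38·5=18040; k=2: 30096+7020+22·36·5=41076; k=3: 60984+0+22·39·5=65274 → min 18040 | M2..M5: k=2: 0+10260+38·36·18=34884; k=3: 53352+3510+38·39·18=83538; k=4: 13860+0+38·5·18=17280 → min 17280.
Length 5: M1..M5: k=1: 0+17280+22·38·18=32328; k=2: 30096+10260+22·36·18=54612; k=3: 60984+3510+22·39·18=79938; k=4: 18040+0+22·5·18=20020 → min 20020.
Optimal parenthesization: ((M1 × (M2 × (M3 × M4))) × M5) with cost 20020.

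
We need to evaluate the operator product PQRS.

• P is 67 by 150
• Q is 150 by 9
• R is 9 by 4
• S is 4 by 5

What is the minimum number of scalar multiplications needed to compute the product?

Adjacent pairs: PQ = 67·150·9 = 90450; QR = 150·9·4 = 5400; RS = 9·4·5 = 180.
Length 3: P..R: k=1: 0+5400+67·150·4=45600; k=2: 90450+0+67·9·4=92862 → min 45600 | Q..S: k=2: 0+180+150·9·5=6930; k=3: 5400+0+150·4·5=8400 → min 6930.
Length 4: P..S: k=1: 0+6930+67·150·5=57180; k=2: 90450+180+67·9·5=93645; k=3: 45600+0+67·4·5=46940 → min 46940.
Optimal order: ((P(QR))S) with cost 46940.

46940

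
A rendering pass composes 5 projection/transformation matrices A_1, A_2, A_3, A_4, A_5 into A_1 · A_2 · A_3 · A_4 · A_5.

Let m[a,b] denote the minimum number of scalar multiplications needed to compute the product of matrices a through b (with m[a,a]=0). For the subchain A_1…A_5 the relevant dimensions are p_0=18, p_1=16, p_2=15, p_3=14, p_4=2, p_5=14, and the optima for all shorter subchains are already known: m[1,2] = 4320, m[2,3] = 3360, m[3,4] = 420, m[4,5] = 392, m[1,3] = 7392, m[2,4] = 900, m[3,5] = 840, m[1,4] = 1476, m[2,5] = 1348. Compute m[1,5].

m[1,5] = min over k∈[1,4] of m[1,k]+m[k+1,5]+p_{0}·p_k·p_{5}.
k=1: 0 + 1348 + 18·16·14 = 5380; k=2: 4320 + 840 + 18·15·14 = 8940; k=3: 7392 + 392 + 18·14·14 = 11312; k=4: 1476 + 0 + 18·2·14 = 1980.
Minimum: 1980 at k=4.

1980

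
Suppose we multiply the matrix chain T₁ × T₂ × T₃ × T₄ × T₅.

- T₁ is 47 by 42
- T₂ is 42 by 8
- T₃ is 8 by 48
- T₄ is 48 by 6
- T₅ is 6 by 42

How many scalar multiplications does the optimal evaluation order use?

Adjacent pairs: T₁T₂ = 47·42·8 = 15792; T₂T₃ = 42·8·48 = 16128; T₃T₄ = 8·48·6 = 2304; T₄T₅ = 48·6·42 = 12096.
Length 3: T₁..T₃: k=1: 0+16128+47·42·48=110880; k=2: 15792+0+47·8·48=33840 → min 33840 | T₂..T₄: k=2: 0+2304+42·8·6=4320; k=3: 16128+0+42·48·6=28224 → min 4320 | T₃..T₅: k=3: 0+12096+8·48·42=28224; k=4: 2304+0+8·6·42=4320 → min 4320.
Length 4: T₁..T₄: k=1: 0+4320+47·42·6=16164; k=2: 15792+2304+47·8·6=20352; k=3: 33840+0+47·48·6=47376 → min 16164 | T₂..T₅: k=2: 0+4320+42·8·42=18432; k=3: 16128+12096+42·48·42=112896; k=4: 4320+0+42·6·42=14904 → min 14904.
Length 5: T₁..T₅: k=1: 0+14904+47·42·42=97812; k=2: 15792+4320+47·8·42=35904; k=3: 33840+12096+47·48·42=140688; k=4: 16164+0+47·6·42=28008 → min 28008.
Optimal order: ((T₁ × (T₂ × (T₃ × T₄))) × T₅) with cost 28008.

28008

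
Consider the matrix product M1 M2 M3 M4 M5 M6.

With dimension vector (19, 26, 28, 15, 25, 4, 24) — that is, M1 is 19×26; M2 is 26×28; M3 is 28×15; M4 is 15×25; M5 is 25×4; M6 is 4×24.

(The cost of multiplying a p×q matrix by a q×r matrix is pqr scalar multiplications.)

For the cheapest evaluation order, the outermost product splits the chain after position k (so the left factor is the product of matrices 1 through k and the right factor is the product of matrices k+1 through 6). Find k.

5

Adjacent pairs: M1M2 = 19·26·28 = 13832; M2M3 = 26·28·15 = 10920; M3M4 = 28·15·25 = 10500; M4M5 = 15·25·4 = 1500; M5M6 = 25·4·24 = 2400.
Length 3: M1..M3: k=1: 0+10920+19·26·15=18330; k=2: 13832+0+19·28·15=21812 → min 18330 | M2..M4: k=2: 0+10500+26·28·25=28700; k=3: 10920+0+26·15·25=20670 → min 20670 | M3..M5: k=3: 0+1500+28·15·4=3180; k=4: 10500+0+28·25·4=13300 → min 3180 | M4..M6: k=4: 0+2400+15·25·24=11400; k=5: 1500+0+15·4·24=2940 → min 2940.
Length 4: M1..M4: k=1: 0+20670+19·26·25=33020; k=2: 13832+10500+19·28·25=37632; k=3: 18330+0+19·15·25=25455 → min 25455 | M2..M5: k=2: 0+3180+26·28·4=6092; k=3: 10920+1500+26·15·4=13980; k=4: 20670+0+26·25·4=23270 → min 6092 | M3..M6: k=3: 0+2940+28·15·24=13020; k=4: 10500+2400+28·25·24=29700; k=5: 3180+0+28·4·24=5868 → min 5868.
Length 5: M1..M5: k=1: 0+6092+19·26·4=8068; k=2: 13832+3180+19·28·4=19140; k=3: 18330+1500+19·15·4=20970; k=4: 25455+0+19·25·4=27355 → min 8068 | M2..M6: k=2: 0+5868+26·28·24=23340; k=3: 10920+2940+26·15·24=23220; k=4: 20670+2400+26·25·24=38670; k=5: 6092+0+26·4·24=8588 → min 8588.
Top-level splits: k=1: (M1..M1)·(M2..M6) → 0+8588+19·26·24 = 20444; k=2: (M1..M2)·(M3..M6) → 13832+5868+19·28·24 = 32468; k=3: (M1..M3)·(M4..M6) → 18330+2940+19·15·24 = 28110; k=4: (M1..M4)·(M5..M6) → 25455+2400+19·25·24 = 39255; k=5: (M1..M5)·(M6..M6) → 8068+0+19·4·24 = 9892.
Best split is after M5, i.e. k = 5.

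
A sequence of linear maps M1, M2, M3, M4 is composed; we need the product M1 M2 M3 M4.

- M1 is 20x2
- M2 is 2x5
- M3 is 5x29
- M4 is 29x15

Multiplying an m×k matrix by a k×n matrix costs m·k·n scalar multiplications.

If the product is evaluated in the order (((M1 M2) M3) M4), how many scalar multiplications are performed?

(M1 M2): 20×2 by 2×5 → 20×5, cost 20·2·5 = 200
((M1 M2) M3): 20×5 by 5×29 → 20×29, cost 20·5·29 = 2900; cumulative 3100
(((M1 M2) M3) M4): 20×29 by 29×15 → 20×15, cost 20·29·15 = 8700; cumulative 11800
Total: 11800 scalar multiplications.

11800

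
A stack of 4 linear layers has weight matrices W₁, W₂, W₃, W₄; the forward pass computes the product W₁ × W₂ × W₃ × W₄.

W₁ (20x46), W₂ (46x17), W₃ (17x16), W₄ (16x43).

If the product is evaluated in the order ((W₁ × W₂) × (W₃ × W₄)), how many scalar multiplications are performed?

41956

(W₁ × W₂): 20×46 by 46×17 → 20×17, cost 20·46·17 = 15640
(W₃ × W₄): 17×16 by 16×43 → 17×43, cost 17·16·43 = 11696
((W₁ × W₂) × (W₃ × W₄)): 20×17 by 17×43 → 20×43, cost 20·17·43 = 14620; cumulative 41956
Total: 41956 scalar multiplications.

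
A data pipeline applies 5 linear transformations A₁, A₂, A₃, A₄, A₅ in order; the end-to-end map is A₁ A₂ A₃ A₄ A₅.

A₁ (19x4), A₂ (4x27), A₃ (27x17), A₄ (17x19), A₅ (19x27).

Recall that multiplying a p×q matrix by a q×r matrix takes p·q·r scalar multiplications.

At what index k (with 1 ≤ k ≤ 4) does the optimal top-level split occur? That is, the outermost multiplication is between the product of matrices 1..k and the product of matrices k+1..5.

Adjacent pairs: A₁A₂ = 19·4·27 = 2052; A₂A₃ = 4·27·17 = 1836; A₃A₄ = 27·17·19 = 8721; A₄A₅ = 17·19·27 = 8721.
Length 3: A₁..A₃: k=1: 0+1836+19·4·17=3128; k=2: 2052+0+19·27·17=10773 → min 3128 | A₂..A₄: k=2: 0+8721+4·27·19=10773; k=3: 1836+0+4·17·19=3128 → min 3128 | A₃..A₅: k=3: 0+8721+27·17·27=21114; k=4: 8721+0+27·19·27=22572 → min 21114.
Length 4: A₁..A₄: k=1: 0+3128+19·4·19=4572; k=2: 2052+8721+19·27·19=20520; k=3: 3128+0+19·17·19=9265 → min 4572 | A₂..A₅: k=2: 0+21114+4·27·27=24030; k=3: 1836+8721+4·17·27=12393; k=4: 3128+0+4·19·27=5180 → min 5180.
Top-level splits: k=1: (A₁..A₁)·(A₂..A₅) → 0+5180+19·4·27 = 7232; k=2: (A₁..A₂)·(A₃..A₅) → 2052+21114+19·27·27 = 37017; k=3: (A₁..A₃)·(A₄..A₅) → 3128+8721+19·17·27 = 20570; k=4: (A₁..A₄)·(A₅..A₅) → 4572+0+19·19·27 = 14319.
Best split is after A₁, i.e. k = 1.

1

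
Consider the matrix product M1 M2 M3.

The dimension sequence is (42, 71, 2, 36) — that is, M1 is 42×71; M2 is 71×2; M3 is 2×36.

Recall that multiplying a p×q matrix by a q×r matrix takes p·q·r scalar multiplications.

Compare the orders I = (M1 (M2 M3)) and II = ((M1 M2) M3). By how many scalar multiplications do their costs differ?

103476

Order I = (M1 (M2 M3)): (M2 M3): 71×2 by 2×36 → 71×36, cost 71·2·36 = 5112; (M1 (M2 M3)): 42×71 by 71×36 → 42×36, cost 42·71·36 = 107352; cumulative 112464. Total 112464.
Order II = ((M1 M2) M3): (M1 M2): 42×71 by 71×2 → 42×2, cost 42·71·2 = 5964; ((M1 M2) M3): 42×2 by 2×36 → 42×36, cost 42·2·36 = 3024; cumulative 8988. Total 8988.
Difference: |112464 − 8988| = 103476.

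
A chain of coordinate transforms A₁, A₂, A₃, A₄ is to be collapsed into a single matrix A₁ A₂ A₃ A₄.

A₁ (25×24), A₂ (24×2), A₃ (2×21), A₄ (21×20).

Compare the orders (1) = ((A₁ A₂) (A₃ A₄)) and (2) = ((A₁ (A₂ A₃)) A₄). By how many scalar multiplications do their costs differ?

21068

Order (1) = ((A₁ A₂) (A₃ A₄)): (A₁ A₂): 25×24 by 24×2 → 25×2, cost 25·24·2 = 1200; (A₃ A₄): 2×21 by 21×20 → 2×20, cost 2·21·20 = 840; ((A₁ A₂) (A₃ A₄)): 25×2 by 2×20 → 25×20, cost 25·2·20 = 1000; cumulative 3040. Total 3040.
Order (2) = ((A₁ (A₂ A₃)) A₄): (A₂ A₃): 24×2 by 2×21 → 24×21, cost 24·2·21 = 1008; (A₁ (A₂ A₃)): 25×24 by 24×21 → 25×21, cost 25·24·21 = 12600; cumulative 13608; ((A₁ (A₂ A₃)) A₄): 25×21 by 21×20 → 25×20, cost 25·21·20 = 10500; cumulative 24108. Total 24108.
Difference: |3040 − 24108| = 21068.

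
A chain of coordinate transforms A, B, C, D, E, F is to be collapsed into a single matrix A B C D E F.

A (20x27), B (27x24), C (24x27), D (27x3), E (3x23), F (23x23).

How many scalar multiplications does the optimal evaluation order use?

Adjacent pairs: AB = 20·27·24 = 12960; BC = 27·24·27 = 17496; CD = 24·27·3 = 1944; DE = 27·3·23 = 1863; EF = 3·23·23 = 1587.
Length 3: A..C: k=1: 0+17496+20·27·27=32076; k=2: 12960+0+20·24·27=25920 → min 25920 | B..D: k=2: 0+1944+27·24·3=3888; k=3: 17496+0+27·27·3=19683 → min 3888 | C..E: k=3: 0+1863+24·27·23=16767; k=4: 1944+0+24·3·23=3600 → min 3600 | D..F: k=4: 0+1587+27·3·23=3450; k=5: 1863+0+27·23·23=16146 → min 3450.
Length 4: A..D: k=1: 0+3888+20·27·3=5508; k=2: 12960+1944+20·24·3=16344; k=3: 25920+0+20·27·3=27540 → min 5508 | B..E: k=2: 0+3600+27·24·23=18504; k=3: 17496+1863+27·27·23=36126; k=4: 3888+0+27·3·23=5751 → min 5751 | C..F: k=3: 0+3450+24·27·23=18354; k=4: 1944+1587+24·3·23=5187; k=5: 3600+0+24·23·23=16296 → min 5187.
Length 5: A..E: k=1: 0+5751+20·27·23=18171; k=2: 12960+3600+20·24·23=27600; k=3: 25920+1863+20·27·23=40203; k=4: 5508+0+20·3·23=6888 → min 6888 | B..F: k=2: 0+5187+27·24·23=20091; k=3: 17496+3450+27·27·23=37713; k=4: 3888+1587+27·3·23=7338; k=5: 5751+0+27·23·23=20034 → min 7338.
Length 6: A..F: k=1: 0+7338+20·27·23=19758; k=2: 12960+5187+20·24·23=29187; k=3: 25920+3450+20·27·23=41790; k=4: 5508+1587+20·3·23=8475; k=5: 6888+0+20·23·23=17468 → min 8475.
Optimal order: ((A (B (C D))) (E F)) with cost 8475.

8475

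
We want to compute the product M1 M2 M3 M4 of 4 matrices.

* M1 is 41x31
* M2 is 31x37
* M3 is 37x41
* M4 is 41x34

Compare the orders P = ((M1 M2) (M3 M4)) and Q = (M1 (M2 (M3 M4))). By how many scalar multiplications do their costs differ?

16393

Order P = ((M1 M2) (M3 M4)): (M1 M2): 41×31 by 31×37 → 41×37, cost 41·31·37 = 47027; (M3 M4): 37×41 by 41×34 → 37×34, cost 37·41·34 = 51578; ((M1 M2) (M3 M4)): 41×37 by 37×34 → 41×34, cost 41·37·34 = 51578; cumulative 150183. Total 150183.
Order Q = (M1 (M2 (M3 M4))): (M3 M4): 37×41 by 41×34 → 37×34, cost 37·41·34 = 51578; (M2 (M3 M4)): 31×37 by 37×34 → 31×34, cost 31·37·34 = 38998; cumulative 90576; (M1 (M2 (M3 M4))): 41×31 by 31×34 → 41×34, cost 41·31·34 = 43214; cumulative 133790. Total 133790.
Difference: |150183 − 133790| = 16393.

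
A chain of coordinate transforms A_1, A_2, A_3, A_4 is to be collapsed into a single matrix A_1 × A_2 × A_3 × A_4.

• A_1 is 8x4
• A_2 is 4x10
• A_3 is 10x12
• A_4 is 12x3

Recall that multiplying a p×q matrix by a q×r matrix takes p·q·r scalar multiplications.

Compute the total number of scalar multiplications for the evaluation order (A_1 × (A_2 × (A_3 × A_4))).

576

(A_3 × A_4): 10×12 by 12×3 → 10×3, cost 10·12·3 = 360
(A_2 × (A_3 × A_4)): 4×10 by 10×3 → 4×3, cost 4·10·3 = 120; cumulative 480
(A_1 × (A_2 × (A_3 × A_4))): 8×4 by 4×3 → 8×3, cost 8·4·3 = 96; cumulative 576
Total: 576 scalar multiplications.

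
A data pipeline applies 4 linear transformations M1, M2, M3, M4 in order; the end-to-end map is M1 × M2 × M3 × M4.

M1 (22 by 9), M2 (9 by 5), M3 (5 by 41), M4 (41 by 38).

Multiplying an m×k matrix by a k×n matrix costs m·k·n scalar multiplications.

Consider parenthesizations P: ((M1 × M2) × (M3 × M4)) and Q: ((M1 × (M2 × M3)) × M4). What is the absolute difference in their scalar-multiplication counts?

Order P = ((M1 × M2) × (M3 × M4)): (M1 × M2): 22×9 by 9×5 → 22×5, cost 22·9·5 = 990; (M3 × M4): 5×41 by 41×38 → 5×38, cost 5·41·38 = 7790; ((M1 × M2) × (M3 × M4)): 22×5 by 5×38 → 22×38, cost 22·5·38 = 4180; cumulative 12960. Total 12960.
Order Q = ((M1 × (M2 × M3)) × M4): (M2 × M3): 9×5 by 5×41 → 9×41, cost 9·5·41 = 1845; (M1 × (M2 × M3)): 22×9 by 9×41 → 22×41, cost 22·9·41 = 8118; cumulative 9963; ((M1 × (M2 × M3)) × M4): 22×41 by 41×38 → 22×38, cost 22·41·38 = 34276; cumulative 44239. Total 44239.
Difference: |12960 − 44239| = 31279.

31279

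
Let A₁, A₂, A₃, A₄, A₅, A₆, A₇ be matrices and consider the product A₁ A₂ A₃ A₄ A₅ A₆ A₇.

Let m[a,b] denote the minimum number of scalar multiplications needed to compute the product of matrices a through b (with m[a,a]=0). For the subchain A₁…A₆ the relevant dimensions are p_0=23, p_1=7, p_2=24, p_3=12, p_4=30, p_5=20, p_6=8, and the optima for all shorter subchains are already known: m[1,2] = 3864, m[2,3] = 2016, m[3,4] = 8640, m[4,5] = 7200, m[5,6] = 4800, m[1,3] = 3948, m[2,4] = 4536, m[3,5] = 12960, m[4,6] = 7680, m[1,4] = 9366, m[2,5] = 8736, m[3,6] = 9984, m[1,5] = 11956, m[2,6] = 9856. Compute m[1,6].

11144

m[1,6] = min over k∈[1,5] of m[1,k]+m[k+1,6]+p_{0}·p_k·p_{6}.
k=1: 0 + 9856 + 23·7·8 = 11144; k=2: 3864 + 9984 + 23·24·8 = 18264; k=3: 3948 + 7680 + 23·12·8 = 13836; k=4: 9366 + 4800 + 23·30·8 = 19686; k=5: 11956 + 0 + 23·20·8 = 15636.
Minimum: 11144 at k=1.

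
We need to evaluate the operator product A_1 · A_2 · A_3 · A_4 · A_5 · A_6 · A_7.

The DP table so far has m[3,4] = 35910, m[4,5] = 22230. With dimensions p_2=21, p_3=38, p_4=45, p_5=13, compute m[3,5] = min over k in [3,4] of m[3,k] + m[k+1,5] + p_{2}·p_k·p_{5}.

m[3,5] = min over k∈[3,4] of m[3,k]+m[k+1,5]+p_{2}·p_k·p_{5}.
k=3: 0 + 22230 + 21·38·13 = 32604; k=4: 35910 + 0 + 21·45·13 = 48195.
Minimum: 32604 at k=3.

32604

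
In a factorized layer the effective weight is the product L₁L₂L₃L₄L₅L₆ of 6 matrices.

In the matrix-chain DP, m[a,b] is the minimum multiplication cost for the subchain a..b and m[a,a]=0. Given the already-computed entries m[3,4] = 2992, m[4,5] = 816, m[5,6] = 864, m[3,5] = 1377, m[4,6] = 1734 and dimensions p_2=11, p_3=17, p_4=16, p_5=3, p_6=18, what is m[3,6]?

m[3,6] = min over k∈[3,5] of m[3,k]+m[k+1,6]+p_{2}·p_k·p_{6}.
k=3: 0 + 1734 + 11·17·18 = 5100; k=4: 2992 + 864 + 11·16·18 = 7024; k=5: 1377 + 0 + 11·3·18 = 1971.
Minimum: 1971 at k=5.

1971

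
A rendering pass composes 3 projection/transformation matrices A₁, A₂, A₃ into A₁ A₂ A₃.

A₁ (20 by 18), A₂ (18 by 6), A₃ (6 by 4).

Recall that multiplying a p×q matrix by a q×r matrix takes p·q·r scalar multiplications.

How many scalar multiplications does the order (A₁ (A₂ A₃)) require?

(A₂ A₃): 18×6 by 6×4 → 18×4, cost 18·6·4 = 432
(A₁ (A₂ A₃)): 20×18 by 18×4 → 20×4, cost 20·18·4 = 1440; cumulative 1872
Total: 1872 scalar multiplications.

1872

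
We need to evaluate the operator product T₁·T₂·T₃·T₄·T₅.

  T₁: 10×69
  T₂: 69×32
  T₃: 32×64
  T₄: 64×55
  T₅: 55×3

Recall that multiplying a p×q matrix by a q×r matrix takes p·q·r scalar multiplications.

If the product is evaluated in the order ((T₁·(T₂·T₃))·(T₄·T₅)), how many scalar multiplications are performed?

197952

(T₂·T₃): 69×32 by 32×64 → 69×64, cost 69·32·64 = 141312
(T₁·(T₂·T₃)): 10×69 by 69×64 → 10×64, cost 10·69·64 = 44160; cumulative 185472
(T₄·T₅): 64×55 by 55×3 → 64×3, cost 64·55·3 = 10560
((T₁·(T₂·T₃))·(T₄·T₅)): 10×64 by 64×3 → 10×3, cost 10·64·3 = 1920; cumulative 197952
Total: 197952 scalar multiplications.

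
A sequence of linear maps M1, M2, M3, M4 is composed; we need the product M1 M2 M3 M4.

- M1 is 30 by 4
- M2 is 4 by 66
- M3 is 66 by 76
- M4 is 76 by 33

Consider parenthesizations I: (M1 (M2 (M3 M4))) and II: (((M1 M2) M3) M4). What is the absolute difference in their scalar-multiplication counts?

55440

Order I = (M1 (M2 (M3 M4))): (M3 M4): 66×76 by 76×33 → 66×33, cost 66·76·33 = 165528; (M2 (M3 M4)): 4×66 by 66×33 → 4×33, cost 4·66·33 = 8712; cumulative 174240; (M1 (M2 (M3 M4))): 30×4 by 4×33 → 30×33, cost 30·4·33 = 3960; cumulative 178200. Total 178200.
Order II = (((M1 M2) M3) M4): (M1 M2): 30×4 by 4×66 → 30×66, cost 30·4·66 = 7920; ((M1 M2) M3): 30×66 by 66×76 → 30×76, cost 30·66·76 = 150480; cumulative 158400; (((M1 M2) M3) M4): 30×76 by 76×33 → 30×33, cost 30·76·33 = 75240; cumulative 233640. Total 233640.
Difference: |178200 − 233640| = 55440.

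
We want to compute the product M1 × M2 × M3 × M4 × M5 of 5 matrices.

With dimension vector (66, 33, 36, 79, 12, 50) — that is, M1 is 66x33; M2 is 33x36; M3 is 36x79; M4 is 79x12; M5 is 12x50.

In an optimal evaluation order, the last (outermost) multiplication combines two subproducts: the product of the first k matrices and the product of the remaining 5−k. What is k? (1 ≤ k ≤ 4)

Adjacent pairs: M1M2 = 66·33·36 = 78408; M2M3 = 33·36·79 = 93852; M3M4 = 36·79·12 = 34128; M4M5 = 79·12·50 = 47400.
Length 3: M1..M3: k=1: 0+93852+66·33·79=265914; k=2: 78408+0+66·36·79=266112 → min 265914 | M2..M4: k=2: 0+34128+33·36·12=48384; k=3: 93852+0+33·79·12=125136 → min 48384 | M3..M5: k=3: 0+47400+36·79·50=189600; k=4: 34128+0+36·12·50=55728 → min 55728.
Length 4: M1..M4: k=1: 0+48384+66·33·12=74520; k=2: 78408+34128+66·36·12=141048; k=3: 265914+0+66·79·12=328482 → min 74520 | M2..M5: k=2: 0+55728+33·36·50=115128; k=3: 93852+47400+33·79·50=271602; k=4: 48384+0+33·12·50=68184 → min 68184.
Top-level splits: k=1: (M1..M1)·(M2..M5) → 0+68184+66·33·50 = 177084; k=2: (M1..M2)·(M3..M5) → 78408+55728+66·36·50 = 252936; k=3: (M1..M3)·(M4..M5) → 265914+47400+66·79·50 = 574014; k=4: (M1..M4)·(M5..M5) → 74520+0+66·12·50 = 114120.
Best split is after M4, i.e. k = 4.

4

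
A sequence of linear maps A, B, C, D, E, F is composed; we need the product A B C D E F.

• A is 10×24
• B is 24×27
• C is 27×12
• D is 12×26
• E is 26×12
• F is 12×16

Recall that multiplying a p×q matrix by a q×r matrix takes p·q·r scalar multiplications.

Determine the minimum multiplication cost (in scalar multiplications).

16824

Adjacent pairs: AB = 10·24·27 = 6480; BC = 24·27·12 = 7776; CD = 27·12·26 = 8424; DE = 12·26·12 = 3744; EF = 26·12·16 = 4992.
Length 3: A..C: k=1: 0+7776+10·24·12=10656; k=2: 6480+0+10·27·12=9720 → min 9720 | B..D: k=2: 0+8424+24·27·26=25272; k=3: 7776+0+24·12·26=15264 → min 15264 | C..E: k=3: 0+3744+27·12·12=7632; k=4: 8424+0+27·26·12=16848 → min 7632 | D..F: k=4: 0+4992+12·26·16=9984; k=5: 3744+0+12·12·16=6048 → min 6048.
Length 4: A..D: k=1: 0+15264+10·24·26=21504; k=2: 6480+8424+10·27·26=21924; k=3: 9720+0+10·12·26=12840 → min 12840 | B..E: k=2: 0+7632+24·27·12=15408; k=3: 7776+3744+24·12·12=14976; k=4: 15264+0+24·26·12=22752 → min 14976 | C..F: k=3: 0+6048+27·12·16=11232; k=4: 8424+4992+27·26·16=24648; k=5: 7632+0+27·12·16=12816 → min 11232.
Length 5: A..E: k=1: 0+14976+10·24·12=17856; k=2: 6480+7632+10·27·12=17352; k=3: 9720+3744+10·12·12=14904; k=4: 12840+0+10·26·12=15960 → min 14904 | B..F: k=2: 0+11232+24·27·16=21600; k=3: 7776+6048+24·12·16=18432; k=4: 15264+4992+24·26·16=30240; k=5: 14976+0+24·12·16=19584 → min 18432.
Length 6: A..F: k=1: 0+18432+10·24·16=22272; k=2: 6480+11232+10·27·16=22032; k=3: 9720+6048+10·12·16=17688; k=4: 12840+4992+10·26·16=21992; k=5: 14904+0+10·12·16=16824 → min 16824.
Optimal order: ((((A B) C) (D E)) F) with cost 16824.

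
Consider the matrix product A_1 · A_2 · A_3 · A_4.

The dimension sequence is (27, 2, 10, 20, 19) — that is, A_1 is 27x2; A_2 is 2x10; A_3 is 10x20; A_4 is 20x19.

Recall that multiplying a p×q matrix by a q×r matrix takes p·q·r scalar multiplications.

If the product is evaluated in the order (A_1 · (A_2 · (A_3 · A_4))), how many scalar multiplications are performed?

(A_3 · A_4): 10×20 by 20×19 → 10×19, cost 10·20·19 = 3800
(A_2 · (A_3 · A_4)): 2×10 by 10×19 → 2×19, cost 2·10·19 = 380; cumulative 4180
(A_1 · (A_2 · (A_3 · A_4))): 27×2 by 2×19 → 27×19, cost 27·2·19 = 1026; cumulative 5206
Total: 5206 scalar multiplications.

5206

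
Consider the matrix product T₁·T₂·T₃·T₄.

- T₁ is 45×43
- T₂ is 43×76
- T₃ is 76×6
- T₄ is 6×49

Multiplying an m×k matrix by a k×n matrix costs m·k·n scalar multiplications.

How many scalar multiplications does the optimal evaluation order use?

Adjacent pairs: T₁T₂ = 45·43·76 = 147060; T₂T₃ = 43·76·6 = 19608; T₃T₄ = 76·6·49 = 22344.
Length 3: T₁..T₃: k=1: 0+19608+45·43·6=31218; k=2: 147060+0+45·76·6=167580 → min 31218 | T₂..T₄: k=2: 0+22344+43·76·49=182476; k=3: 19608+0+43·6·49=32250 → min 32250.
Length 4: T₁..T₄: k=1: 0+32250+45·43·49=127065; k=2: 147060+22344+45·76·49=336984; k=3: 31218+0+45·6·49=44448 → min 44448.
Optimal order: ((T₁·(T₂·T₃))·T₄) with cost 44448.

44448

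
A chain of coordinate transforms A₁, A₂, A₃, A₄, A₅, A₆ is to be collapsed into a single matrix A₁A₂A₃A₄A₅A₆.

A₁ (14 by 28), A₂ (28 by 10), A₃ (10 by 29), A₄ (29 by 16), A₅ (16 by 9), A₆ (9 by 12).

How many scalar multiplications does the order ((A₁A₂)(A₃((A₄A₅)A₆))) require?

16388

(A₁A₂): 14×28 by 28×10 → 14×10, cost 14·28·10 = 3920
(A₄A₅): 29×16 by 16×9 → 29×9, cost 29·16·9 = 4176
((A₄A₅)A₆): 29×9 by 9×12 → 29×12, cost 29·9·12 = 3132; cumulative 7308
(A₃((A₄A₅)A₆)): 10×29 by 29×12 → 10×12, cost 10·29·12 = 3480; cumulative 10788
((A₁A₂)(A₃((A₄A₅)A₆))): 14×10 by 10×12 → 14×12, cost 14·10·12 = 1680; cumulative 16388
Total: 16388 scalar multiplications.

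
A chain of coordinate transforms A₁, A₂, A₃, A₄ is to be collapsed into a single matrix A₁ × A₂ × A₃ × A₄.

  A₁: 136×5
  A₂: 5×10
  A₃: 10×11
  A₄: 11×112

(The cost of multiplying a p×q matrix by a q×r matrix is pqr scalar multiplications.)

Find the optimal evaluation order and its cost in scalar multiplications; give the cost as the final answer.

Adjacent pairs: A₁A₂ = 136·5·10 = 6800; A₂A₃ = 5·10·11 = 550; A₃A₄ = 10·11·112 = 12320.
Length 3: A₁..A₃: k=1: 0+550+136·5·11=8030; k=2: 6800+0+136·10·11=21760 → min 8030 | A₂..A₄: k=2: 0+12320+5·10·112=17920; k=3: 550+0+5·11·112=6710 → min 6710.
Length 4: A₁..A₄: k=1: 0+6710+136·5·112=82870; k=2: 6800+12320+136·10·112=171440; k=3: 8030+0+136·11·112=175582 → min 82870.
Optimal parenthesization: (A₁ × ((A₂ × A₃) × A₄)) with cost 82870.

82870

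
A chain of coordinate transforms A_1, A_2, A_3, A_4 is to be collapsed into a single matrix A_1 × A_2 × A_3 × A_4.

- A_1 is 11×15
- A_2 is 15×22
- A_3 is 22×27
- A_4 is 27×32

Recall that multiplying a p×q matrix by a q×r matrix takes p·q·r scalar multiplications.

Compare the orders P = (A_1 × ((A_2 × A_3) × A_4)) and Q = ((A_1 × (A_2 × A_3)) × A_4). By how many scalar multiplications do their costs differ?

Order P = (A_1 × ((A_2 × A_3) × A_4)): (A_2 × A_3): 15×22 by 22×27 → 15×27, cost 15·22·27 = 8910; ((A_2 × A_3) × A_4): 15×27 by 27×32 → 15×32, cost 15·27·32 = 12960; cumulative 21870; (A_1 × ((A_2 × A_3) × A_4)): 11×15 by 15×32 → 11×32, cost 11·15·32 = 5280; cumulative 27150. Total 27150.
Order Q = ((A_1 × (A_2 × A_3)) × A_4): (A_2 × A_3): 15×22 by 22×27 → 15×27, cost 15·22·27 = 8910; (A_1 × (A_2 × A_3)): 11×15 by 15×27 → 11×27, cost 11·15·27 = 4455; cumulative 13365; ((A_1 × (A_2 × A_3)) × A_4): 11×27 by 27×32 → 11×32, cost 11·27·32 = 9504; cumulative 22869. Total 22869.
Difference: |27150 − 22869| = 4281.

4281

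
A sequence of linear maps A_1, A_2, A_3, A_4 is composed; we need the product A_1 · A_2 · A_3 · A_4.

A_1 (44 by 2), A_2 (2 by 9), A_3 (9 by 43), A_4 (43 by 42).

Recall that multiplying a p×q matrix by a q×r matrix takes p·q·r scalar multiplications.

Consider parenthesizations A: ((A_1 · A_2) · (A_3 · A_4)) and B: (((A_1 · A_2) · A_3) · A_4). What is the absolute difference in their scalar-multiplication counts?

63606

Order A = ((A_1 · A_2) · (A_3 · A_4)): (A_1 · A_2): 44×2 by 2×9 → 44×9, cost 44·2·9 = 792; (A_3 · A_4): 9×43 by 43×42 → 9×42, cost 9·43·42 = 16254; ((A_1 · A_2) · (A_3 · A_4)): 44×9 by 9×42 → 44×42, cost 44·9·42 = 16632; cumulative 33678. Total 33678.
Order B = (((A_1 · A_2) · A_3) · A_4): (A_1 · A_2): 44×2 by 2×9 → 44×9, cost 44·2·9 = 792; ((A_1 · A_2) · A_3): 44×9 by 9×43 → 44×43, cost 44·9·43 = 17028; cumulative 17820; (((A_1 · A_2) · A_3) · A_4): 44×43 by 43×42 → 44×42, cost 44·43·42 = 79464; cumulative 97284. Total 97284.
Difference: |33678 − 97284| = 63606.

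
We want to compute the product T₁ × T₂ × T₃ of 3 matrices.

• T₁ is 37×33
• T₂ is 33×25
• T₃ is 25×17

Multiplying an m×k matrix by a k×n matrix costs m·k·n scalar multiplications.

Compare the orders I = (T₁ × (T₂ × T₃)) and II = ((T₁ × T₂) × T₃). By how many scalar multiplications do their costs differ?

Order I = (T₁ × (T₂ × T₃)): (T₂ × T₃): 33×25 by 25×17 → 33×17, cost 33·25·17 = 14025; (T₁ × (T₂ × T₃)): 37×33 by 33×17 → 37×17, cost 37·33·17 = 20757; cumulative 34782. Total 34782.
Order II = ((T₁ × T₂) × T₃): (T₁ × T₂): 37×33 by 33×25 → 37×25, cost 37·33·25 = 30525; ((T₁ × T₂) × T₃): 37×25 by 25×17 → 37×17, cost 37·25·17 = 15725; cumulative 46250. Total 46250.
Difference: |34782 − 46250| = 11468.

11468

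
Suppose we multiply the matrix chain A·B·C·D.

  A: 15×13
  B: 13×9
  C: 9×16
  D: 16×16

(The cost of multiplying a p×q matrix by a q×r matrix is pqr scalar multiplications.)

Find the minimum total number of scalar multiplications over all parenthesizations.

6219

Adjacent pairs: AB = 15·13·9 = 1755; BC = 13·9·16 = 1872; CD = 9·16·16 = 2304.
Length 3: A..C: k=1: 0+1872+15·13·16=4992; k=2: 1755+0+15·9·16=3915 → min 3915 | B..D: k=2: 0+2304+13·9·16=4176; k=3: 1872+0+13·16·16=5200 → min 4176.
Length 4: A..D: k=1: 0+4176+15·13·16=7296; k=2: 1755+2304+15·9·16=6219; k=3: 3915+0+15·16·16=7755 → min 6219.
Optimal order: ((A·B)·(C·D)) with cost 6219.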